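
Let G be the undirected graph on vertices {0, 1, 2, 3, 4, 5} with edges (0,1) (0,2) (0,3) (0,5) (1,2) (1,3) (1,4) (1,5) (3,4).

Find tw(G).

2

A width-2 tree decomposition is:
Bags: B1 = {0, 1, 3}  B2 = {0, 1, 5}  B3 = {1, 3, 4}  B4 = {0, 1, 2}
Tree: B1–B2, B1–B3, B1–B4
Each bag holds 3 vertices, so the decomposition has width 2, which upper-bounds the treewidth. On the other hand G contains the 3-clique {0, 1, 2}. A clique must lie in a single bag of any decomposition, so no decomposition can have width below 2. Hence tw(G) = 2 exactly.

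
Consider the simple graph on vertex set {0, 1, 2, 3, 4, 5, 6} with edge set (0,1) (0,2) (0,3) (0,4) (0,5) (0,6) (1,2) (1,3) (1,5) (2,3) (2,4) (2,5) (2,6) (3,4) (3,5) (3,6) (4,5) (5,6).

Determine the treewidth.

A width-4 tree decomposition is:
Bags: B1 = {0, 1, 2, 3, 5}  B2 = {0, 2, 3, 4, 5}  B3 = {0, 2, 3, 5, 6}
Tree: B1–B2, B1–B3
The largest bag has 5 vertices, giving width 4; this decomposition certifies tw(G) ≤ 4. Conversely, {0, 1, 2, 3, 5} is a clique of size 5, and the vertices of any clique must share a bag in every tree decomposition; so some bag has ≥ 5 vertices and tw(G) ≥ 4. Hence tw(G) = 4 exactly.

4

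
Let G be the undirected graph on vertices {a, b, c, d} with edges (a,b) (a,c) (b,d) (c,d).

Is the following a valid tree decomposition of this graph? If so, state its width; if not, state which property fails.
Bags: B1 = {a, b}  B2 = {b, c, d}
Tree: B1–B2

No — edge (c,a) lies in no bag.

A tree decomposition must satisfy three properties: every vertex lies in some bag; for every edge, both endpoints lie together in some bag; and for every vertex, the bags containing it form a connected subtree. Here edge (c,a) lies in no bag, so the decomposition is invalid.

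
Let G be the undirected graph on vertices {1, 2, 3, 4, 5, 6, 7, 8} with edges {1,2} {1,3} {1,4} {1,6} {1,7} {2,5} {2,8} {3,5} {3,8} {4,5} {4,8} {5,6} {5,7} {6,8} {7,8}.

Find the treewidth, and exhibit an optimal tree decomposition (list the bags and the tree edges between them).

Treewidth 3.
One optimal decomposition is:
Bags: B1 = {1, 5, 7, 8}  B2 = {1, 4, 5, 8}  B3 = {1, 2, 5, 8}  B4 = {1, 5, 6, 8}  B5 = {1, 3, 5, 8}
Tree: B1–B2, B2–B3, B3–B4, B4–B5

The largest bag has 4 vertices, giving width 3; this decomposition certifies tw(G) ≤ 3. For the lower bound: the 4 vertex sets {7,8}, {4,5}, {1}, {2} are disjoint, each induces a connected subgraph, and every pair is joined by at least one edge of G. Contracting each set to a single vertex therefore yields K_{4} as a minor, and since treewidth is minor-monotone, tw(G) ≥ tw(K_{4}) = 3. Hence tw(G) = 3 exactly.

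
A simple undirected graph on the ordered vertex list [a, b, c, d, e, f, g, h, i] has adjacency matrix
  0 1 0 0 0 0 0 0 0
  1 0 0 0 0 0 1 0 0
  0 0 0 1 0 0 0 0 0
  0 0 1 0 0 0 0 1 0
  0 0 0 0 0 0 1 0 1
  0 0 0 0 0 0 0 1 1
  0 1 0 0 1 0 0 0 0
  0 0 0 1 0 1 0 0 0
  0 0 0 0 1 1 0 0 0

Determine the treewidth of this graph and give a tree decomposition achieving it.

Every bag has size at most 2, so the width is 2 − 1 = 1 and tw(G) ≤ 1. Since G has at least one edge (e.g. c–d), it is not an edgeless graph, so tw(G) ≥ 1. Combining the bounds, tw(G) = 1.

Treewidth 1.
One such decomposition:
Bags: B1 = {c, d}  B2 = {d, h}  B3 = {f, h}  B4 = {f, i}  B5 = {e, i}  B6 = {e, g}  B7 = {b, g}  B8 = {a, b}
Tree: B1–B2, B2–B3, B3–B4, B4–B5, B5–B6, B6–B7, B7–B8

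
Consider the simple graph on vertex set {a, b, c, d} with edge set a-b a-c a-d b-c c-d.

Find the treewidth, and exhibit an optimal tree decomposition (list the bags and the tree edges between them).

Every bag has size at most 3, so the width is 3 − 1 = 2 and tw(G) ≤ 2. For the lower bound, the 3 vertices {a, c, d} are pairwise adjacent, and any tree decomposition puts a clique entirely inside one bag — forcing width ≥ 2. Therefore the treewidth is 2.

Treewidth 2.
One optimal decomposition is:
Bags: B1 = {a, c, d}  B2 = {a, b, c}
Tree: B1–B2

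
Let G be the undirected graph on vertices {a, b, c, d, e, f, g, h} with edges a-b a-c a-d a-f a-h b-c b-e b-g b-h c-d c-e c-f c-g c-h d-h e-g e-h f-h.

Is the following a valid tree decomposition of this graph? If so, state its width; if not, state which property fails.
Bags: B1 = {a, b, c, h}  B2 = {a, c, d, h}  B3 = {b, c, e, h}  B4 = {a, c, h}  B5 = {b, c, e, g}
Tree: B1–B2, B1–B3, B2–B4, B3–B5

No — vertex f appears in no bag.

A tree decomposition must satisfy three properties: every vertex lies in some bag; for every edge, both endpoints lie together in some bag; and for every vertex, the bags containing it form a connected subtree. Here vertex f appears in no bag, so the decomposition is invalid.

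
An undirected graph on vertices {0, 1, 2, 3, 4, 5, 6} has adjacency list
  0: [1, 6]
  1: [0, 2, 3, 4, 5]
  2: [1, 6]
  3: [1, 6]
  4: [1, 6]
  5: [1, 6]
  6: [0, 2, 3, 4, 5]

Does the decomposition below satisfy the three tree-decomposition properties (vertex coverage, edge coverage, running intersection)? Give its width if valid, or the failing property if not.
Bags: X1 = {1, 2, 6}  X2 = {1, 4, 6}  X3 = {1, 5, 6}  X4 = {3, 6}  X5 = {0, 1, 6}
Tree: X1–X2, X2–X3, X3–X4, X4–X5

A tree decomposition must satisfy three properties: every vertex lies in some bag; for every edge, both endpoints lie together in some bag; and for every vertex, the bags containing it form a connected subtree. Here edge (1,3) lies in no bag, so the decomposition is invalid.

No — edge (1,3) lies in no bag.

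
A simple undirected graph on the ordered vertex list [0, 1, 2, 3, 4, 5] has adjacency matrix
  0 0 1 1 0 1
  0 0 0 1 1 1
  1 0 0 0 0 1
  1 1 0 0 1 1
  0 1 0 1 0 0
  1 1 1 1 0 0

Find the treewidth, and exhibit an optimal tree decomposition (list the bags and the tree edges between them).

Every bag has size at most 3, so the width is 3 − 1 = 2 and tw(G) ≤ 2. On the other hand G contains the 3-clique {0, 2, 5}. A clique must lie in a single bag of any decomposition, so no decomposition can have width below 2. Hence tw(G) = 2 exactly.

Treewidth 2.
Bags: B1 = {1, 3, 4}  B2 = {1, 3, 5}  B3 = {0, 3, 5}  B4 = {0, 2, 5}
Tree: B1–B2, B2–B3, B3–B4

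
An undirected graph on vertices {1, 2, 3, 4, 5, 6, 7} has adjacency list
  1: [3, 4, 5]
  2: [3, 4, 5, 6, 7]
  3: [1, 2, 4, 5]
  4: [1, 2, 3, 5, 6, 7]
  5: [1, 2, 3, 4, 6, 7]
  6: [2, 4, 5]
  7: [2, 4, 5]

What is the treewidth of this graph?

A width-3 tree decomposition is:
Bags: B1 = {2, 4, 5, 7}  B2 = {2, 3, 4, 5}  B3 = {2, 4, 5, 6}  B4 = {1, 3, 4, 5}
Tree: B1–B2, B2–B3, B2–B4
The largest bag has 4 vertices, giving width 3; this decomposition certifies tw(G) ≤ 3. For the lower bound, the 4 vertices {1, 3, 4, 5} are pairwise adjacent, and any tree decomposition puts a clique entirely inside one bag — forcing width ≥ 3. The upper and lower bounds meet at 3, so that is the treewidth.

3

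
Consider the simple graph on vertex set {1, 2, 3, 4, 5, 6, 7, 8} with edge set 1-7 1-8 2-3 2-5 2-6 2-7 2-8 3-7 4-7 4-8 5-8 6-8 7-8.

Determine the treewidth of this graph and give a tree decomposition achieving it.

Each bag holds 3 vertices, so the decomposition has width 2, which upper-bounds the treewidth. For the lower bound, the 3 vertices {1, 7, 8} are pairwise adjacent, and any tree decomposition puts a clique entirely inside one bag — forcing width ≥ 2. Hence tw(G) = 2 exactly.

Treewidth 2.
Bags: B1 = {2, 3, 7}  B2 = {2, 7, 8}  B3 = {2, 6, 8}  B4 = {1, 7, 8}  B5 = {4, 7, 8}  B6 = {2, 5, 8}
Tree: B1–B2, B2–B3, B2–B4, B2–B5, B2–B6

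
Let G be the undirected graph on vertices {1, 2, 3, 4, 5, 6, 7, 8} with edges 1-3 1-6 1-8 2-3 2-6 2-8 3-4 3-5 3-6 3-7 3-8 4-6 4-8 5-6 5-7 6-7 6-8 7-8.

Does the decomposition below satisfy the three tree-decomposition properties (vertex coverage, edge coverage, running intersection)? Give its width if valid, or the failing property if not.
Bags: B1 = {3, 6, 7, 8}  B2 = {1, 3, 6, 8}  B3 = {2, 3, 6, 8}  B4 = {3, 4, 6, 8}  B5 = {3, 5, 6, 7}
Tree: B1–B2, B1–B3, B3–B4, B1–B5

Checking the three conditions: (i) the bags cover all of {1, 2, 3, 4, 5, 6, 7, 8}; (ii) for each edge, some bag contains both endpoints; (iii) the bags containing any fixed vertex form a subtree. All hold, so the decomposition is valid with width 4 − 1 = 3.

Yes; width 3.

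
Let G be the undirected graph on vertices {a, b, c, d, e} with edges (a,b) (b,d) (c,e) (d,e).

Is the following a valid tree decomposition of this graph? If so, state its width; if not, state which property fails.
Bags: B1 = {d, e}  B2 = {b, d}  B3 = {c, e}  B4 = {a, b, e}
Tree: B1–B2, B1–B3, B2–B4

No — bags containing vertex e are not connected in the tree.

A tree decomposition must satisfy three properties: every vertex lies in some bag; for every edge, both endpoints lie together in some bag; and for every vertex, the bags containing it form a connected subtree. Here bags containing vertex e are not connected in the tree, so the decomposition is invalid.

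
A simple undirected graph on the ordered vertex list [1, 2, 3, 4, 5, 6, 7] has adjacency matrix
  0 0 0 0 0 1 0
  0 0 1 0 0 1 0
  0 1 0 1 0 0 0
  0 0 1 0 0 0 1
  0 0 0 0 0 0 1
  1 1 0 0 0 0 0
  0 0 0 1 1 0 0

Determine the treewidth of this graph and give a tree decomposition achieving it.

The largest bag has 2 vertices, giving width 1; this decomposition certifies tw(G) ≤ 1. Since G has at least one edge (e.g. 1–6), it is not an edgeless graph, so tw(G) ≥ 1. Therefore the treewidth is 1.

Treewidth 1.
One such decomposition:
Bags: B1 = {1, 6}  B2 = {2, 6}  B3 = {2, 3}  B4 = {3, 4}  B5 = {4, 7}  B6 = {5, 7}
Tree: B1–B2, B2–B3, B3–B4, B4–B5, B5–B6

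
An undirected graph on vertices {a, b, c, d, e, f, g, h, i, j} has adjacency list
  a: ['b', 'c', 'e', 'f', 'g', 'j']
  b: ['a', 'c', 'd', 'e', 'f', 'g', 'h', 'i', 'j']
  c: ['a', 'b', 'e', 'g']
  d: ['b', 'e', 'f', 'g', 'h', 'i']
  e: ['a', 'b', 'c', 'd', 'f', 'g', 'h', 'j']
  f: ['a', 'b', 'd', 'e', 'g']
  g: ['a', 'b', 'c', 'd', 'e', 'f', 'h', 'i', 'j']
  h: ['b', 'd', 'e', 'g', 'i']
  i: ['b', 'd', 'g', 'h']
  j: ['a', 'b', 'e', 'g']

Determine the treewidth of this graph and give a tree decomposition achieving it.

The largest bag has 5 vertices, giving width 4; this decomposition certifies tw(G) ≤ 4. Conversely, {b, d, e, g, h} is a clique of size 5, and the vertices of any clique must share a bag in every tree decomposition; so some bag has ≥ 5 vertices and tw(G) ≥ 4. The upper and lower bounds meet at 4, so that is the treewidth.

Treewidth 4.
Bags: B1 = {a, b, e, f, g}  B2 = {b, d, e, f, g}  B3 = {a, b, e, g, j}  B4 = {b, d, e, g, h}  B5 = {a, b, c, e, g}  B6 = {b, d, g, h, i}
Tree: B1–B2, B1–B3, B2–B4, B3–B5, B4–B6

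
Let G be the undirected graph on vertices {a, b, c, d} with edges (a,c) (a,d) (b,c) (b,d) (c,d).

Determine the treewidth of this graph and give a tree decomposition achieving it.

Every bag has size at most 3, so the width is 3 − 1 = 2 and tw(G) ≤ 2. On the other hand G contains the 3-clique {a, c, d}. A clique must lie in a single bag of any decomposition, so no decomposition can have width below 2. Therefore the treewidth is 2.

Treewidth 2.
One such decomposition:
Bags: B1 = {a, c, d}  B2 = {b, c, d}
Tree: B1–B2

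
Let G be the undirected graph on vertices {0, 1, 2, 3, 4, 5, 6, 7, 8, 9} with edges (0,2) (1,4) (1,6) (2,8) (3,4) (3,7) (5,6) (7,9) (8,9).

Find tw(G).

A width-1 tree decomposition is:
Bags: B1 = {5, 6}  B2 = {1, 6}  B3 = {1, 4}  B4 = {3, 4}  B5 = {3, 7}  B6 = {7, 9}  B7 = {8, 9}  B8 = {2, 8}  B9 = {0, 2}
Tree: B1–B2, B2–B3, B3–B4, B4–B5, B5–B6, B6–B7, B7–B8, B8–B9
Every bag has size at most 2, so the width is 2 − 1 = 1 and tw(G) ≤ 1. Since G has at least one edge (e.g. 5–6), it is not an edgeless graph, so tw(G) ≥ 1. Therefore the treewidth is 1.

1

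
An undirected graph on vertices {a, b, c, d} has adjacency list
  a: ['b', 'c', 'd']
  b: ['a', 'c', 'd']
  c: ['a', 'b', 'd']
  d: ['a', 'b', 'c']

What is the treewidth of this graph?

3

A width-3 tree decomposition is:
Bags: B1 = {a, b, c, d}
Tree: (single bag)
A single bag containing all 4 vertices is trivially a valid decomposition of width 3. On the other hand G contains the 4-clique {a, b, c, d}. A clique must lie in a single bag of any decomposition, so no decomposition can have width below 3. Combining the bounds, tw(G) = 3.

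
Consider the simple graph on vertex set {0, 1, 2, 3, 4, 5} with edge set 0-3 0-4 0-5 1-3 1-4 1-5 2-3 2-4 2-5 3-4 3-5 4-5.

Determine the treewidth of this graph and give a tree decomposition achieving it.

Treewidth 3.
One optimal decomposition is:
Bags: B1 = {0, 3, 4, 5}  B2 = {2, 3, 4, 5}  B3 = {1, 3, 4, 5}
Tree: B1–B2, B2–B3

Every bag has size at most 4, so the width is 4 − 1 = 3 and tw(G) ≤ 3. Conversely, {0, 3, 4, 5} is a clique of size 4, and the vertices of any clique must share a bag in every tree decomposition; so some bag has ≥ 4 vertices and tw(G) ≥ 3. Combining the bounds, tw(G) = 3.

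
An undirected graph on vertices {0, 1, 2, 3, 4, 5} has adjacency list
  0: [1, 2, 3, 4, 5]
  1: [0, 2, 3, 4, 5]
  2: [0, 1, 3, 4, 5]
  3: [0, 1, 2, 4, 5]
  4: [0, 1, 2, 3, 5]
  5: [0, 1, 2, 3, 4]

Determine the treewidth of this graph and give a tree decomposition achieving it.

Treewidth 5.
Bags: B1 = {0, 1, 2, 3, 4, 5}
Tree: (single bag)

With just one bag of size 6, the width is 6 − 1 = 5, so tw(G) ≤ 5. Conversely, {0, 1, 2, 3, 4, 5} is a clique of size 6, and the vertices of any clique must share a bag in every tree decomposition; so some bag has ≥ 6 vertices and tw(G) ≥ 5. The upper and lower bounds meet at 5, so that is the treewidth.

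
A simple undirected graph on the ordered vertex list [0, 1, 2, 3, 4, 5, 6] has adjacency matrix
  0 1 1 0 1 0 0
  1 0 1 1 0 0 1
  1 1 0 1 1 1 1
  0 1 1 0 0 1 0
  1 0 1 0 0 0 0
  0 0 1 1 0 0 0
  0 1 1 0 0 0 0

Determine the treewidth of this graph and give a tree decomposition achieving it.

Each bag holds 3 vertices, so the decomposition has width 2, which upper-bounds the treewidth. For the lower bound, the 3 vertices {0, 1, 2} are pairwise adjacent, and any tree decomposition puts a clique entirely inside one bag — forcing width ≥ 2. Hence tw(G) = 2 exactly.

Treewidth 2.
One optimal decomposition is:
Bags: B1 = {2, 3, 5}  B2 = {1, 2, 3}  B3 = {0, 1, 2}  B4 = {0, 2, 4}  B5 = {1, 2, 6}
Tree: B1–B2, B2–B3, B3–B4, B2–B5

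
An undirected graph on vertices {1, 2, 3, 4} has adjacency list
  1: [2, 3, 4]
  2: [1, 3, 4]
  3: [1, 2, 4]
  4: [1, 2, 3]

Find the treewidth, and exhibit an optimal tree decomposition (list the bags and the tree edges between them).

With just one bag of size 4, the width is 4 − 1 = 3, so tw(G) ≤ 3. On the other hand G contains the 4-clique {1, 2, 3, 4}. A clique must lie in a single bag of any decomposition, so no decomposition can have width below 3. Hence tw(G) = 3 exactly.

Treewidth 3.
One optimal decomposition is:
Bags: B1 = {1, 2, 3, 4}
Tree: (single bag)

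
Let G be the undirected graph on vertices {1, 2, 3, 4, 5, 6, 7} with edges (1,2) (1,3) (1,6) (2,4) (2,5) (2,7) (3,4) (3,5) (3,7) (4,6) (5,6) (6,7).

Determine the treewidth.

3

A width-3 tree decomposition is:
Bags: B1 = {2, 3, 4, 6}  B2 = {1, 2, 3, 6}  B3 = {2, 3, 6, 7}  B4 = {2, 3, 5, 6}
Tree: B1–B2, B2–B3, B3–B4
Each bag holds 4 vertices, so the decomposition has width 3, which upper-bounds the treewidth. For the lower bound: the 4 vertex sets {3,4}, {1,6}, {2}, {7} are disjoint, each induces a connected subgraph, and every pair is joined by at least one edge of G. Contracting each set to a single vertex therefore yields K_{4} as a minor, and since treewidth is minor-monotone, tw(G) ≥ tw(K_{4}) = 3. The upper and lower bounds meet at 3, so that is the treewidth.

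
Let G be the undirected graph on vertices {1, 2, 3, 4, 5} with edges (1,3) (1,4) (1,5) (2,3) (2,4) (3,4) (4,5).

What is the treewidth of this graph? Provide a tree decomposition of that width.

The largest bag has 3 vertices, giving width 2; this decomposition certifies tw(G) ≤ 2. Conversely, {1, 3, 4} is a clique of size 3, and the vertices of any clique must share a bag in every tree decomposition; so some bag has ≥ 3 vertices and tw(G) ≥ 2. Hence tw(G) = 2 exactly.

Treewidth 2.
One such decomposition:
Bags: B1 = {1, 4, 5}  B2 = {1, 3, 4}  B3 = {2, 3, 4}
Tree: B1–B2, B2–B3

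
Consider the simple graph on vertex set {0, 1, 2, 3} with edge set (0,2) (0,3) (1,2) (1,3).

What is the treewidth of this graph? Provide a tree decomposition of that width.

Treewidth 2.
One such decomposition:
Bags: B1 = {0, 1, 3}  B2 = {0, 1, 2}
Tree: B1–B2

Every bag has size at most 3, so the width is 3 − 1 = 2 and tw(G) ≤ 2. The edges 0–3–1–2–0 form a cycle, so G is not a tree and its treewidth is at least 2. Hence tw(G) = 2 exactly.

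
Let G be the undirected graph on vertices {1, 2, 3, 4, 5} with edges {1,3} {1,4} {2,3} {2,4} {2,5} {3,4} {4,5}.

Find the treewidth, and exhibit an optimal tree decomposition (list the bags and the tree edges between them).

Treewidth 2.
One optimal decomposition is:
Bags: B1 = {2, 3, 4}  B2 = {2, 4, 5}  B3 = {1, 3, 4}
Tree: B1–B2, B1–B3

Each bag holds 3 vertices, so the decomposition has width 2, which upper-bounds the treewidth. For the lower bound, the 3 vertices {1, 3, 4} are pairwise adjacent, and any tree decomposition puts a clique entirely inside one bag — forcing width ≥ 2. Hence tw(G) = 2 exactly.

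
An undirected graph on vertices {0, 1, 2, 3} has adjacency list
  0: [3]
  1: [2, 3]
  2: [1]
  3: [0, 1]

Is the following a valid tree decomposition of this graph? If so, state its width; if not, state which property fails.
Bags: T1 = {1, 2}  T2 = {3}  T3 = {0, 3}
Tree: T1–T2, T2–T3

A tree decomposition must satisfy three properties: every vertex lies in some bag; for every edge, both endpoints lie together in some bag; and for every vertex, the bags containing it form a connected subtree. Here edge (1,3) lies in no bag, so the decomposition is invalid.

No — edge (1,3) lies in no bag.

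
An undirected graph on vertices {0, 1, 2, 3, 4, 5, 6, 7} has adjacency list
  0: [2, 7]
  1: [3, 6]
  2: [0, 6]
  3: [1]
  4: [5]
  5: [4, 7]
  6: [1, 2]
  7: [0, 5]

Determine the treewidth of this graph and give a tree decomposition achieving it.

Every bag has size at most 2, so the width is 2 − 1 = 1 and tw(G) ≤ 1. Since G has at least one edge (e.g. 3–1), it is not an edgeless graph, so tw(G) ≥ 1. The upper and lower bounds meet at 1, so that is the treewidth.

Treewidth 1.
Bags: B1 = {1, 3}  B2 = {1, 6}  B3 = {2, 6}  B4 = {0, 2}  B5 = {0, 7}  B6 = {5, 7}  B7 = {4, 5}
Tree: B1–B2, B2–B3, B3–B4, B4–B5, B5–B6, B6–B7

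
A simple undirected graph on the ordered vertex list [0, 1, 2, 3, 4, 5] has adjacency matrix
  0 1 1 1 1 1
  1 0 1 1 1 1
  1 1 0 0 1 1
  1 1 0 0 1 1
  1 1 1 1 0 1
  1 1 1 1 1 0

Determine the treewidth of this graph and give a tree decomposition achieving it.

Treewidth 4.
Bags: B1 = {0, 1, 2, 4, 5}  B2 = {0, 1, 3, 4, 5}
Tree: B1–B2

Every bag has size at most 5, so the width is 5 − 1 = 4 and tw(G) ≤ 4. For the lower bound, the 5 vertices {0, 1, 2, 4, 5} are pairwise adjacent, and any tree decomposition puts a clique entirely inside one bag — forcing width ≥ 4. Combining the bounds, tw(G) = 4.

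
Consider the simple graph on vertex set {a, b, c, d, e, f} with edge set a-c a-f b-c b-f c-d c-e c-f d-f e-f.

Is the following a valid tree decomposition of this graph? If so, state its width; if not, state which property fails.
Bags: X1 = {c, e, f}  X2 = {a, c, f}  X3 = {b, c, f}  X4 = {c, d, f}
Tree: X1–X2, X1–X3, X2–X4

Yes; width 2.

Every vertex of G appears in some bag (union = {a, b, c, d, e, f}); every edge is covered by a bag; and for each vertex v the set of bags containing v is connected in the bag tree. The decomposition is therefore valid. The largest bag has 3 vertices, so the width is 2.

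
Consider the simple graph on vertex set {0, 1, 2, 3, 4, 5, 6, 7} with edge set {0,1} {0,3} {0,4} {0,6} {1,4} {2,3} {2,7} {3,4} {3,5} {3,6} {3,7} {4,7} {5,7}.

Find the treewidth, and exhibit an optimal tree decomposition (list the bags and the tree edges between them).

Treewidth 2.
One optimal decomposition is:
Bags: B1 = {3, 4, 7}  B2 = {0, 3, 4}  B3 = {3, 5, 7}  B4 = {0, 3, 6}  B5 = {0, 1, 4}  B6 = {2, 3, 7}
Tree: B1–B2, B1–B3, B2–B4, B2–B5, B3–B6

Every bag has size at most 3, so the width is 3 − 1 = 2 and tw(G) ≤ 2. On the other hand G contains the 3-clique {0, 1, 4}. A clique must lie in a single bag of any decomposition, so no decomposition can have width below 2. Therefore the treewidth is 2.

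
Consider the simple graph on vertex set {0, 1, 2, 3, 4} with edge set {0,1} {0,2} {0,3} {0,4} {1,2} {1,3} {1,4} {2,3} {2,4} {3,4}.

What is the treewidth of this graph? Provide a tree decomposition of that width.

Treewidth 4.
One such decomposition:
Bags: B1 = {0, 1, 2, 3, 4}
Tree: (single bag)

With just one bag of size 5, the width is 5 − 1 = 4, so tw(G) ≤ 4. For the lower bound, the 5 vertices {0, 1, 2, 3, 4} are pairwise adjacent, and any tree decomposition puts a clique entirely inside one bag — forcing width ≥ 4. Hence tw(G) = 4 exactly.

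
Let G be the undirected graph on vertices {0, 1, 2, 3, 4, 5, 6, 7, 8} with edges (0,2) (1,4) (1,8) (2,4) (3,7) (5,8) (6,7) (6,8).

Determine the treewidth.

A width-1 tree decomposition is:
Bags: B1 = {1, 8}  B2 = {6, 8}  B3 = {1, 4}  B4 = {2, 4}  B5 = {6, 7}  B6 = {3, 7}  B7 = {5, 8}  B8 = {0, 2}
Tree: B1–B2, B1–B3, B3–B4, B2–B5, B5–B6, B1–B7, B4–B8
The largest bag has 2 vertices, giving width 1; this decomposition certifies tw(G) ≤ 1. Any graph with an edge has treewidth ≥ 1, and G has the edge 1–8. Therefore the treewidth is 1.

1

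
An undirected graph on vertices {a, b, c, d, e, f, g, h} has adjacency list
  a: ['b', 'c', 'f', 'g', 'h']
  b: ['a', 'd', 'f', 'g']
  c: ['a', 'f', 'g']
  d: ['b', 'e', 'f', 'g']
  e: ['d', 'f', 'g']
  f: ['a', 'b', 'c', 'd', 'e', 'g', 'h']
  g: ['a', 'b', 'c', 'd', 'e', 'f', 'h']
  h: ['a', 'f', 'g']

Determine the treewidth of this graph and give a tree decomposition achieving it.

Each bag holds 4 vertices, so the decomposition has width 3, which upper-bounds the treewidth. For the lower bound, the 4 vertices {d, e, f, g} are pairwise adjacent, and any tree decomposition puts a clique entirely inside one bag — forcing width ≥ 3. The upper and lower bounds meet at 3, so that is the treewidth.

Treewidth 3.
Bags: B1 = {a, b, f, g}  B2 = {b, d, f, g}  B3 = {a, c, f, g}  B4 = {a, f, g, h}  B5 = {d, e, f, g}
Tree: B1–B2, B1–B3, B3–B4, B2–B5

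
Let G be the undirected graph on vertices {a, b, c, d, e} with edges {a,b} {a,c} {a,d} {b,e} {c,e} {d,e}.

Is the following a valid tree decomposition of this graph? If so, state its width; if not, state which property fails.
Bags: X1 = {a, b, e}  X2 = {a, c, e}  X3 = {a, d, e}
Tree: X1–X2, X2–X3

Yes; width 2.

Checking the three conditions: (i) the bags cover all of {a, b, c, d, e}; (ii) for each edge, some bag contains both endpoints; (iii) the bags containing any fixed vertex form a subtree. All hold, so the decomposition is valid with width 3 − 1 = 2.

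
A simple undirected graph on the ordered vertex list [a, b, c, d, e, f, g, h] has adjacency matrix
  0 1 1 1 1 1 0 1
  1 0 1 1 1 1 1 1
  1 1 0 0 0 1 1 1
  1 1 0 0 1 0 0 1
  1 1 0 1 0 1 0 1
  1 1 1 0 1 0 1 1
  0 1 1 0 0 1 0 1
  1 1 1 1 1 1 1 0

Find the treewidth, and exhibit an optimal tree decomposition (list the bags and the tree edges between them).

The largest bag has 5 vertices, giving width 4; this decomposition certifies tw(G) ≤ 4. Conversely, {a, b, d, e, h} is a clique of size 5, and the vertices of any clique must share a bag in every tree decomposition; so some bag has ≥ 5 vertices and tw(G) ≥ 4. The upper and lower bounds meet at 4, so that is the treewidth.

Treewidth 4.
One optimal decomposition is:
Bags: B1 = {a, b, c, f, h}  B2 = {a, b, e, f, h}  B3 = {b, c, f, g, h}  B4 = {a, b, d, e, h}
Tree: B1–B2, B1–B3, B2–B4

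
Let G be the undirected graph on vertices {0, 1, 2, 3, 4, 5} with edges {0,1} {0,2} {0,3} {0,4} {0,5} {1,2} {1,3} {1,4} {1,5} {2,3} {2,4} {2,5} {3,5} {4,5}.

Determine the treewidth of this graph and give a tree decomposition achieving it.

Each bag holds 5 vertices, so the decomposition has width 4, which upper-bounds the treewidth. Conversely, {0, 1, 2, 3, 5} is a clique of size 5, and the vertices of any clique must share a bag in every tree decomposition; so some bag has ≥ 5 vertices and tw(G) ≥ 4. Hence tw(G) = 4 exactly.

Treewidth 4.
One such decomposition:
Bags: B1 = {0, 1, 2, 4, 5}  B2 = {0, 1, 2, 3, 5}
Tree: B1–B2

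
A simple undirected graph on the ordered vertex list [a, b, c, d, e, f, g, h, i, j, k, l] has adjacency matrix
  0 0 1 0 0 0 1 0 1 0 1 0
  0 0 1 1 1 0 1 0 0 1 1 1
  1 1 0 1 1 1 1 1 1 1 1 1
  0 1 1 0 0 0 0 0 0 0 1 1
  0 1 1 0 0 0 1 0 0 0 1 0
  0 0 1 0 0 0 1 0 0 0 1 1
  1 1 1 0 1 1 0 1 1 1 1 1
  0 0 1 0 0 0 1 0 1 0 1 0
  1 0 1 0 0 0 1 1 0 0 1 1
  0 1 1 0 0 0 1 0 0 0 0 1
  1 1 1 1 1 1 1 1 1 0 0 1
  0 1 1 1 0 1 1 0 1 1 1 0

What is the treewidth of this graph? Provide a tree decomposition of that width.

Treewidth 4.
Bags: B1 = {b, c, g, k, l}  B2 = {b, c, g, j, l}  B3 = {b, c, d, k, l}  B4 = {c, g, i, k, l}  B5 = {a, c, g, i, k}  B6 = {b, c, e, g, k}  B7 = {c, g, h, i, k}  B8 = {c, f, g, k, l}
Tree: B1–B2, B1–B3, B1–B4, B4–B5, B1–B6, B5–B7, B1–B8

Every bag has size at most 5, so the width is 5 − 1 = 4 and tw(G) ≤ 4. Conversely, {b, c, d, k, l} is a clique of size 5, and the vertices of any clique must share a bag in every tree decomposition; so some bag has ≥ 5 vertices and tw(G) ≥ 4. Hence tw(G) = 4 exactly.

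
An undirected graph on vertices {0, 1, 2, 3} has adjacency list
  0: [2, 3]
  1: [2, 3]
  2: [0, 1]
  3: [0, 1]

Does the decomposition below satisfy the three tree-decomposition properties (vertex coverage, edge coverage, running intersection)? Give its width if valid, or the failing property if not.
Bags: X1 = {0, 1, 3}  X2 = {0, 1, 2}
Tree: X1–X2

Every vertex of G appears in some bag (union = {0, 1, 2, 3}); every edge is covered by a bag; and for each vertex v the set of bags containing v is connected in the bag tree. The decomposition is therefore valid. The largest bag has 3 vertices, so the width is 2.

Yes; width 2.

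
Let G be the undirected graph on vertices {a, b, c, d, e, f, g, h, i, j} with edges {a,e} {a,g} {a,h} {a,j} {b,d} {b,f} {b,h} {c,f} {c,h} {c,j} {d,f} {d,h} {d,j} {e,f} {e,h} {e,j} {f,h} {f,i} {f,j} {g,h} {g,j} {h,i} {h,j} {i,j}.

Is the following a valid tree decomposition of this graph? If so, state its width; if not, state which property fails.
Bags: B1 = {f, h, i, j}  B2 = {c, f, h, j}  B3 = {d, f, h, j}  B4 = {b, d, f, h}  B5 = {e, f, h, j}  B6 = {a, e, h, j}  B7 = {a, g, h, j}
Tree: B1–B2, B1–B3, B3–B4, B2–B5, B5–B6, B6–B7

Yes; width 3.

Vertex coverage: the bags together contain {a, b, c, d, e, f, g, h, i, j}, the full vertex set. Edge coverage: each edge of G has both endpoints in at least one bag. Running intersection: for every vertex, the bags containing it form a connected subtree. All three properties hold, so this is a valid tree decomposition of width max|bag| − 1 = 3, and hence tw(G) ≤ 3.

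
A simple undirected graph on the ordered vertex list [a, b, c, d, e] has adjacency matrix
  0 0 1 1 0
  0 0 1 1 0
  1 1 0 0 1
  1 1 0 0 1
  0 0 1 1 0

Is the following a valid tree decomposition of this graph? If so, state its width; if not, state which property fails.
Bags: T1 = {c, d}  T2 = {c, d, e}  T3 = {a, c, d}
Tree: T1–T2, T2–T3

A tree decomposition must satisfy three properties: every vertex lies in some bag; for every edge, both endpoints lie together in some bag; and for every vertex, the bags containing it form a connected subtree. Here vertex b appears in no bag, so the decomposition is invalid.

No — vertex b appears in no bag.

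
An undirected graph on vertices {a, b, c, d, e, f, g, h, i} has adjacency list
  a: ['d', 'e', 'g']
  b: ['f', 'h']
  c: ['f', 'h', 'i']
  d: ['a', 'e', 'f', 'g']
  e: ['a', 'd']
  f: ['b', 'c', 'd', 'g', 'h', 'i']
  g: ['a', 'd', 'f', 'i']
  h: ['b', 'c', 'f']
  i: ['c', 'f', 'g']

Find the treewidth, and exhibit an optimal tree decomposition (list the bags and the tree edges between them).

Treewidth 2.
One such decomposition:
Bags: B1 = {a, d, g}  B2 = {a, d, e}  B3 = {d, f, g}  B4 = {f, g, i}  B5 = {c, f, i}  B6 = {c, f, h}  B7 = {b, f, h}
Tree: B1–B2, B1–B3, B3–B4, B4–B5, B5–B6, B6–B7

The largest bag has 3 vertices, giving width 2; this decomposition certifies tw(G) ≤ 2. Conversely, {a, d, g} is a clique of size 3, and the vertices of any clique must share a bag in every tree decomposition; so some bag has ≥ 3 vertices and tw(G) ≥ 2. Therefore the treewidth is 2.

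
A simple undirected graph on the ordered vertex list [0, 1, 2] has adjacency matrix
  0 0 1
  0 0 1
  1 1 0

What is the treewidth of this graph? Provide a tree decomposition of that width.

Treewidth 1.
Bags: B1 = {0, 2}  B2 = {1, 2}
Tree: B1–B2

Each bag holds 2 vertices, so the decomposition has width 1, which upper-bounds the treewidth. Any graph with an edge has treewidth ≥ 1, and G has the edge 2–0. Hence tw(G) = 1 exactly.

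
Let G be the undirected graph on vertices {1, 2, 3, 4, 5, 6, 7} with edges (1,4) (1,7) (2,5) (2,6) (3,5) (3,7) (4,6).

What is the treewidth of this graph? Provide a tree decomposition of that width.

Each bag holds 3 vertices, so the decomposition has width 2, which upper-bounds the treewidth. For the lower bound, G contains the cycle 1–7–3–5–2–6–4–1, so G is not a forest; only forests have treewidth ≤ 1, hence tw(G) ≥ 2. The upper and lower bounds meet at 2, so that is the treewidth.

Treewidth 2.
One optimal decomposition is:
Bags: B1 = {1, 3, 7}  B2 = {1, 3, 5}  B3 = {1, 2, 5}  B4 = {1, 2, 6}  B5 = {1, 4, 6}
Tree: B1–B2, B2–B3, B3–B4, B4–B5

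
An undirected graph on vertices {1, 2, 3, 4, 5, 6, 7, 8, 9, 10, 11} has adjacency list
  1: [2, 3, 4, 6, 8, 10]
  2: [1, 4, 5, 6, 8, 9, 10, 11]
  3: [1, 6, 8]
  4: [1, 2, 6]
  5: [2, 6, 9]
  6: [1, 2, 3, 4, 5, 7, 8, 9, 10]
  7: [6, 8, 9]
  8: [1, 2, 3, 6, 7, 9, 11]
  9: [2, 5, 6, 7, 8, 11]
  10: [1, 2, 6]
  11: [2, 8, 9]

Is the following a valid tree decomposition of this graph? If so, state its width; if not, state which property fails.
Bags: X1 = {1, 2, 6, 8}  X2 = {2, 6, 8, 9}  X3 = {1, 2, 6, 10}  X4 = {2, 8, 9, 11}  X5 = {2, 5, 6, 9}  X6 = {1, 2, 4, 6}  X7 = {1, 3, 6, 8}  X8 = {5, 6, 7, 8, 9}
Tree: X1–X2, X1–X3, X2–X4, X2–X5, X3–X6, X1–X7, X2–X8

No — bags containing vertex 5 are not connected in the tree.

A tree decomposition must satisfy three properties: every vertex lies in some bag; for every edge, both endpoints lie together in some bag; and for every vertex, the bags containing it form a connected subtree. Here bags containing vertex 5 are not connected in the tree, so the decomposition is invalid.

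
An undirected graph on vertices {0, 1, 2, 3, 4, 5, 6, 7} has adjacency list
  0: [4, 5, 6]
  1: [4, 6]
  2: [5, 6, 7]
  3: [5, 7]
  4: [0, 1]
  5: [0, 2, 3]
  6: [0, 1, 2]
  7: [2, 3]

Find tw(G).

A width-2 tree decomposition is:
Bags: B1 = {1, 4, 6}  B2 = {0, 4, 6}  B3 = {0, 2, 6}  B4 = {0, 2, 5}  B5 = {2, 5, 7}  B6 = {3, 5, 7}
Tree: B1–B2, B2–B3, B3–B4, B4–B5, B5–B6
The largest bag has 3 vertices, giving width 2; this decomposition certifies tw(G) ≤ 2. The edges 1–4–0–6–1 form a cycle, so G is not a tree and its treewidth is at least 2. The upper and lower bounds meet at 2, so that is the treewidth.

2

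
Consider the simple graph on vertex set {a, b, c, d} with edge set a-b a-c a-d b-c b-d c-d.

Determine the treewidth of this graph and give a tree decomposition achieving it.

With just one bag of size 4, the width is 4 − 1 = 3, so tw(G) ≤ 3. Conversely, {a, b, c, d} is a clique of size 4, and the vertices of any clique must share a bag in every tree decomposition; so some bag has ≥ 4 vertices and tw(G) ≥ 3. Combining the bounds, tw(G) = 3.

Treewidth 3.
Bags: B1 = {a, b, c, d}
Tree: (single bag)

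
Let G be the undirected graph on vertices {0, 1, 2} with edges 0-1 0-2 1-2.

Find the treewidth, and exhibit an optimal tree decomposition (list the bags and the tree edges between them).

Treewidth 2.
One optimal decomposition is:
Bags: B1 = {0, 1, 2}
Tree: (single bag)

With just one bag of size 3, the width is 3 − 1 = 2, so tw(G) ≤ 2. Conversely, {0, 1, 2} is a clique of size 3, and the vertices of any clique must share a bag in every tree decomposition; so some bag has ≥ 3 vertices and tw(G) ≥ 2. The upper and lower bounds meet at 2, so that is the treewidth.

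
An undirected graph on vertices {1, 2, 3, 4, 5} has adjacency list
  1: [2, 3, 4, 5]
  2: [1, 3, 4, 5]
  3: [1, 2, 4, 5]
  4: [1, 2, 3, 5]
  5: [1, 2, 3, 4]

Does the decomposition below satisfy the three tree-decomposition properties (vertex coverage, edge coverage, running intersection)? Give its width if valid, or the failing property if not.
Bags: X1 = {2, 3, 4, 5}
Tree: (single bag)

A tree decomposition must satisfy three properties: every vertex lies in some bag; for every edge, both endpoints lie together in some bag; and for every vertex, the bags containing it form a connected subtree. Here vertex 1 appears in no bag, so the decomposition is invalid.

No — vertex 1 appears in no bag.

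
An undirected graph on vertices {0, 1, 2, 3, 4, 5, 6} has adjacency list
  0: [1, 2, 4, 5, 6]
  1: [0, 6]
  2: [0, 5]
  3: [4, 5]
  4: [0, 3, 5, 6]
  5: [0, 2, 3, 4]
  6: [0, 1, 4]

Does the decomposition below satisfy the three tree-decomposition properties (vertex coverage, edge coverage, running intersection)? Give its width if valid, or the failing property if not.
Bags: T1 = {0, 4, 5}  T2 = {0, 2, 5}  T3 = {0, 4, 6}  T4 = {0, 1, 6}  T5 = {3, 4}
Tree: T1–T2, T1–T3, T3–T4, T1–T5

No — edge (5,3) lies in no bag.

A tree decomposition must satisfy three properties: every vertex lies in some bag; for every edge, both endpoints lie together in some bag; and for every vertex, the bags containing it form a connected subtree. Here edge (5,3) lies in no bag, so the decomposition is invalid.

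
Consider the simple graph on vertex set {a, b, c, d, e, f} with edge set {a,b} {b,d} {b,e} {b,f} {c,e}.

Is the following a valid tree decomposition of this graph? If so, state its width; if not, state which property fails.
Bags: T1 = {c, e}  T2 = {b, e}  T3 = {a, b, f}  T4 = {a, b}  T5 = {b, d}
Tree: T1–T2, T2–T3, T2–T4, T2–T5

A tree decomposition must satisfy three properties: every vertex lies in some bag; for every edge, both endpoints lie together in some bag; and for every vertex, the bags containing it form a connected subtree. Here bags containing vertex a are not connected in the tree, so the decomposition is invalid.

No — bags containing vertex a are not connected in the tree.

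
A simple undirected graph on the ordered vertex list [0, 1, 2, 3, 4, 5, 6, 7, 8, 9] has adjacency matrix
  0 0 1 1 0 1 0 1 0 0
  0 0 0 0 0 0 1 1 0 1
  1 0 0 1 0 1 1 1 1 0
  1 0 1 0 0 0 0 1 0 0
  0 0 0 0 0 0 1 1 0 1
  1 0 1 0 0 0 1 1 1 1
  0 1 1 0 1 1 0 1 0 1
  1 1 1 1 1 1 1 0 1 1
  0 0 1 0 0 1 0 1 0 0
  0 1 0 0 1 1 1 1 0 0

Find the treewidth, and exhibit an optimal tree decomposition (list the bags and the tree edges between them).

Treewidth 3.
One such decomposition:
Bags: B1 = {2, 5, 6, 7}  B2 = {5, 6, 7, 9}  B3 = {4, 6, 7, 9}  B4 = {2, 5, 7, 8}  B5 = {0, 2, 5, 7}  B6 = {1, 6, 7, 9}  B7 = {0, 2, 3, 7}
Tree: B1–B2, B2–B3, B1–B4, B4–B5, B2–B6, B5–B7

Every bag has size at most 4, so the width is 4 − 1 = 3 and tw(G) ≤ 3. Conversely, {1, 6, 7, 9} is a clique of size 4, and the vertices of any clique must share a bag in every tree decomposition; so some bag has ≥ 4 vertices and tw(G) ≥ 3. Hence tw(G) = 3 exactly.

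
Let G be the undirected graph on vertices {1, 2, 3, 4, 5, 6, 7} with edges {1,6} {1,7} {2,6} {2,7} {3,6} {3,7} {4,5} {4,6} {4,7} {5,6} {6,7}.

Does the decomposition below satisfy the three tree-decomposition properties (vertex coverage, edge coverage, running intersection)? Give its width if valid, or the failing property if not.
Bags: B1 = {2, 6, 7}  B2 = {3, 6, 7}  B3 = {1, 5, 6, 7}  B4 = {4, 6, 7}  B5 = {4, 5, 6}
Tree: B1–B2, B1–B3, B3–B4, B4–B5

A tree decomposition must satisfy three properties: every vertex lies in some bag; for every edge, both endpoints lie together in some bag; and for every vertex, the bags containing it form a connected subtree. Here bags containing vertex 5 are not connected in the tree, so the decomposition is invalid.

No — bags containing vertex 5 are not connected in the tree.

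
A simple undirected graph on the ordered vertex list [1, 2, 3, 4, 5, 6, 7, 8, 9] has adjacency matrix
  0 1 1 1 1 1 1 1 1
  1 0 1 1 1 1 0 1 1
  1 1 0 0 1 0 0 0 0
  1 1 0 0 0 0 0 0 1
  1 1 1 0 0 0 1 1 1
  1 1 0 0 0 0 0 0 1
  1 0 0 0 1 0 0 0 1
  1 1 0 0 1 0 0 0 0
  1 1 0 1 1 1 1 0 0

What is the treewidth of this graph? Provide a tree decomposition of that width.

Every bag has size at most 4, so the width is 4 − 1 = 3 and tw(G) ≤ 3. On the other hand G contains the 4-clique {1, 2, 4, 9}. A clique must lie in a single bag of any decomposition, so no decomposition can have width below 3. Combining the bounds, tw(G) = 3.

Treewidth 3.
One such decomposition:
Bags: B1 = {1, 2, 4, 9}  B2 = {1, 2, 5, 9}  B3 = {1, 2, 6, 9}  B4 = {1, 2, 5, 8}  B5 = {1, 5, 7, 9}  B6 = {1, 2, 3, 5}
Tree: B1–B2, B2–B3, B2–B4, B2–B5, B2–B6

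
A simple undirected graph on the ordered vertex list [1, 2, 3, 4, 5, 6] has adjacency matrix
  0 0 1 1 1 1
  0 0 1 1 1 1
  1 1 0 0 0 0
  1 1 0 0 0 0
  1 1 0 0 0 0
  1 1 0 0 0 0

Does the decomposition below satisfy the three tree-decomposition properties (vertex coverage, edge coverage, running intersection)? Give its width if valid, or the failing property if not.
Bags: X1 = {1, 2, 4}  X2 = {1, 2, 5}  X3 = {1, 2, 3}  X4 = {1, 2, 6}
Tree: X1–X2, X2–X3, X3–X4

Yes; width 2.

Checking the three conditions: (i) the bags cover all of {1, 2, 3, 4, 5, 6}; (ii) for each edge, some bag contains both endpoints; (iii) the bags containing any fixed vertex form a subtree. All hold, so the decomposition is valid with width 3 − 1 = 2.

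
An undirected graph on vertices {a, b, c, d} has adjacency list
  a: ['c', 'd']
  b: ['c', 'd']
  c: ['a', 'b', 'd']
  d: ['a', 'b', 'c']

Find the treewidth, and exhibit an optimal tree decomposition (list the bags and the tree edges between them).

Treewidth 2.
Bags: B1 = {b, c, d}  B2 = {a, c, d}
Tree: B1–B2

Every bag has size at most 3, so the width is 3 − 1 = 2 and tw(G) ≤ 2. On the other hand G contains the 3-clique {a, c, d}. A clique must lie in a single bag of any decomposition, so no decomposition can have width below 2. The upper and lower bounds meet at 2, so that is the treewidth.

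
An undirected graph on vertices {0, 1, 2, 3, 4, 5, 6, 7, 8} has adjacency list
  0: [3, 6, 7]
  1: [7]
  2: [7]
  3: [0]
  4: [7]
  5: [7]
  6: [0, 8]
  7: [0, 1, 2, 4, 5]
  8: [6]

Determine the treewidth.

A width-1 tree decomposition is:
Bags: B1 = {0, 3}  B2 = {0, 7}  B3 = {0, 6}  B4 = {4, 7}  B5 = {2, 7}  B6 = {6, 8}  B7 = {5, 7}  B8 = {1, 7}
Tree: B1–B2, B2–B3, B2–B4, B2–B5, B3–B6, B4–B7, B5–B8
The largest bag has 2 vertices, giving width 1; this decomposition certifies tw(G) ≤ 1. Any graph with an edge has treewidth ≥ 1, and G has the edge 0–3. Combining the bounds, tw(G) = 1.

1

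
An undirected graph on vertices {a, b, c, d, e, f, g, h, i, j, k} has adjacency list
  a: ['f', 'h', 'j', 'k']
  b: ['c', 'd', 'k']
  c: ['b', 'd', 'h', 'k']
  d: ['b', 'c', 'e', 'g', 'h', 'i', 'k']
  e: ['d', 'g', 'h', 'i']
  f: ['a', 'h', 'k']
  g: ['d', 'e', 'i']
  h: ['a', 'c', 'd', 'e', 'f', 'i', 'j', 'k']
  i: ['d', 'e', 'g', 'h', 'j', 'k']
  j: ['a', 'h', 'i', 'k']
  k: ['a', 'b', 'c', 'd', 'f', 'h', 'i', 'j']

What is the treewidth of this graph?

3

A width-3 tree decomposition is:
Bags: B1 = {d, e, h, i}  B2 = {d, h, i, k}  B3 = {h, i, j, k}  B4 = {a, h, j, k}  B5 = {a, f, h, k}  B6 = {c, d, h, k}  B7 = {d, e, g, i}  B8 = {b, c, d, k}
Tree: B1–B2, B2–B3, B3–B4, B4–B5, B2–B6, B1–B7, B6–B8
Every bag has size at most 4, so the width is 4 − 1 = 3 and tw(G) ≤ 3. Conversely, {d, e, g, i} is a clique of size 4, and the vertices of any clique must share a bag in every tree decomposition; so some bag has ≥ 4 vertices and tw(G) ≥ 3. The upper and lower bounds meet at 3, so that is the treewidth.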